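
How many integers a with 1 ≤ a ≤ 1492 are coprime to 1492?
The number of a ∈ {1, ..., 1492} with gcd(a, 1492) = 1 is by definition Euler's totient φ(1492). φ is multiplicative, with φ(p^e) = p^e − p^(e−1). Factorise 1492 = 2^2 · 373. Then
  φ(1492) = (2^2 − 2^1) · (373 − 1) = 2 · 372 = 744.
So there are 744 such integers.

Final answer: 744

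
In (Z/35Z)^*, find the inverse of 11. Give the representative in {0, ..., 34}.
Apply the extended Euclidean algorithm to (35, 11), tracking rows (r, s, t) with s·35 + t·11 = r. Each division r_prev = q·r_cur + r_new produces the new row as (previous row) − q·(current row):
  row A: (35, 1, 0)   [1·35 + 0·11 = 35]
  row B: (11, 0, 1)   [0·35 + 1·11 = 11]
  35 = 3·11 + 2   → row C = row A − 3·row B = (2, 1, −3)   [check: 1·35 − 3·11 = 2]
  11 = 5·2 + 1   → row D = row B − 5·row C = (1, −5, 16)   [check: −5·35 + 16·11 = 1]
  2 = 2·1 + 0   → remainder 0, stop. gcd = 1 (last nonzero row D).
The gcd is 1, so 11 is invertible mod 35. The last nonzero row gives −5·35 + 16·11 = 1, so t = 16. So 11^(−1) ≡ 16 (mod 35). Verify: 11 · 16 = 176 ≡ 1 (mod 35). ✓

Final answer: 11^(−1) ≡ 16 (mod 35)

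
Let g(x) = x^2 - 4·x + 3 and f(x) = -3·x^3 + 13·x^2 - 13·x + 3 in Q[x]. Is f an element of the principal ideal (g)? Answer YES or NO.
In Q[x] the ideal (g) consists of all multiples of g, so f ∈ (g) iff g | f, i.e. iff the remainder of f on division by g is 0. Divide f by g (g is monic, so eliminate the leading term of the running remainder at each step):
  leading term -3·x^3: subtract (-3·x)·g(x) = -3·x^3 + 12·x^2 - 9·x, leaving x^2 - 4·x + 3
  leading term x^2: subtract (1)·g(x) = x^2 - 4·x + 3, leaving 0
The remainder is 0, so f(x) = g(x) · h(x) with h(x) = 1 - 3·x. Hence g | f, i.e. f ∈ (g).

Final answer: YES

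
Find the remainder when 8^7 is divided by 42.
Use repeated squaring. Binary(7) = 111. Walk through the bits of the exponent 7 left-to-right: at each bit after the leading one, square the running value, then multiply by 8 if the bit is 1 (always reducing mod 42):
  bit 1 = 1 (leading): start with 8.
  bit 2 = 1: square 8^2 = 64 ≡ 22; bit is 1, so multiply 22·8 = 176 ≡ 8 (mod 42).
  bit 3 = 1: square 8^2 = 64 ≡ 22; bit is 1, so multiply 22·8 = 176 ≡ 8 (mod 42).
Final value: 8^7 ≡ 8 (mod 42).

Final answer: 8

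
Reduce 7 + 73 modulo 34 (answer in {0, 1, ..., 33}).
Reduce the summands first: 73 ≡ 5 (mod 34), so 7 + 73 ≡ 7 + 5 (mod 34). 7 + 5 = 12; 12 = 0·34 + 12, so (7 + 73) mod 34 = 12.

Final answer: 12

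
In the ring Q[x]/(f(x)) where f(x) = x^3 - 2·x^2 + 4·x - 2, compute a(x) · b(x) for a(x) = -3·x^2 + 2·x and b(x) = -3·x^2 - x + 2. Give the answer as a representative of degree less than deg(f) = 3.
a · b ≡ -14·x^2 - 38·x + 30 (mod f(x))

First multiply in Q[x] without reducing: a · b = 9·x^4 - 3·x^3 - 8·x^2 + 4·x. Now divide by f(x) = x^3 - 2·x^2 + 4·x - 2, eliminating the leading term at each step:
  leading term 9·x^4: subtract (9·x)·f(x) = 9·x^4 - 18·x^3 + 36·x^2 - 18·x, leaving 15·x^3 - 44·x^2 + 22·x
  leading term 15·x^3: subtract (15)·f(x) = 15·x^3 - 30·x^2 + 60·x - 30, leaving -14·x^2 - 38·x + 30
The degree is now < 3, so this is the remainder. Hence a · b ≡ -14·x^2 - 38·x + 30 in Q[x]/(f).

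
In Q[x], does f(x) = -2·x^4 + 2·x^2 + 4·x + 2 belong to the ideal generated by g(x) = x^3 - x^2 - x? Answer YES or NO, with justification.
NO

In Q[x] the ideal (g) consists of all multiples of g, so f ∈ (g) iff g | f, i.e. iff the remainder of f on division by g is 0. Divide f by g (g is monic, so eliminate the leading term of the running remainder at each step):
  leading term -2·x^4: subtract (-2·x)·g(x) = -2·x^4 + 2·x^3 + 2·x^2, leaving -2·x^3 + 4·x + 2
  leading term -2·x^3: subtract (-2)·g(x) = -2·x^3 + 2·x^2 + 2·x, leaving -2·x^2 + 2·x + 2
The remainder r(x) = -2·x^2 + 2·x + 2 ≠ 0 (and deg r < deg g), so g ∤ f, i.e. f ∉ (g).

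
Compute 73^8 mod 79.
76

Use repeated squaring. Binary(8) = 1000. Walk through the bits of the exponent 8 left-to-right: at each bit after the leading one, square the running value, then multiply by 73 if the bit is 1 (always reducing mod 79):
  bit 1 = 1 (leading): start with 73.
  bit 2 = 0: square 73^2 = 5329 ≡ 36 (mod 79).
  bit 3 = 0: square 36^2 = 1296 ≡ 32 (mod 79).
  bit 4 = 0: square 32^2 = 1024 ≡ 76 (mod 79).
Final value: 73^8 ≡ 76 (mod 79).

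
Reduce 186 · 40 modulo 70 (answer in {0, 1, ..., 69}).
Reduce the factors first: 186 ≡ 46 (mod 70), so 186 · 40 ≡ 46 · 40 (mod 70). 46 · 40 = 1840. Dividing by 70: 1840 = 26·70 + 20. So (186 · 40) mod 70 = 20.

Final answer: 20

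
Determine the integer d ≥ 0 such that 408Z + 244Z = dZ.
In the PID Z, (a, b) is generated by gcd(a, b). Compute gcd(408, 244) with the extended Euclidean algorithm, tracking rows (r, s, t) with s·408 + t·244 = r:
  row A: (408, 1, 0)   [1·408 + 0·244 = 408]
  row B: (244, 0, 1)   [0·408 + 1·244 = 244]
  408 = 1·244 + 164   → row C = row A − 1·row B = (164, 1, −1)   [check: 1·408 − 1·244 = 164]
  244 = 1·164 + 80   → row D = row B − 1·row C = (80, −1, 2)   [check: −1·408 + 2·244 = 80]
  164 = 2·80 + 4   → row E = row C − 2·row D = (4, 3, −5)   [check: 3·408 − 5·244 = 4]
  80 = 20·4 + 0   → remainder 0, stop. gcd = 4 (last nonzero row E).
So gcd(408, 244) = 4, with Bézout identity 3·408 − 5·244 = 4. Containment (⊇): the Bézout identity exhibits 4 as an element of (408, 244), giving (4) ⊆ (408, 244). Containment (⊆): since 4 | 408 and 4 | 244 (408 = 4·102, 244 = 4·61), every Z-linear combination of 408 and 244 is divisible by 4, so (408, 244) ⊆ (4). Therefore (408, 244) = (4), d = 4.

Final answer: (408, 244) = (4); d = 4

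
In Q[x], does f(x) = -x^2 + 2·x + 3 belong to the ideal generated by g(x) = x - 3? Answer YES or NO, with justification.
In Q[x] the ideal (g) consists of all multiples of g, so f ∈ (g) iff g | f, i.e. iff the remainder of f on division by g is 0. Divide f by g (g is monic, so eliminate the leading term of the running remainder at each step):
  leading term -x^2: subtract (-x)·g(x) = -x^2 + 3·x, leaving 3 - x
  leading term -x: subtract (-1)·g(x) = 3 - x, leaving 0
The remainder is 0, so f(x) = g(x) · h(x) with h(x) = -x - 1. Hence g | f, i.e. f ∈ (g).

Final answer: YES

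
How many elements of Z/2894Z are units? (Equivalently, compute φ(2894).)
Z/2894Z has φ(2894) = 1446 units

An element a ∈ Z/2894Z is a unit iff gcd(a, 2894) = 1, so the number of units is φ(2894). φ is multiplicative, with φ(p^e) = p^e − p^(e−1). Factorise 2894 = 2 · 1447. Then
  φ(2894) = (2 − 1) · (1447 − 1) = 1 · 1446 = 1446.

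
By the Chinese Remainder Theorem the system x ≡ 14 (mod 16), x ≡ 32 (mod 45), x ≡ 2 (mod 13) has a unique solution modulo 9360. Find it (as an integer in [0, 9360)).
The moduli 16, 45, 13 are pairwise coprime, so by the CRT there is a unique solution mod 16·45·13 = 9360.
Solve by successive substitution. Start with x ≡ 14 (mod 16).
  Combine with x ≡ 32 (mod 45): write x = 14 + 16·t and require 14 + 16·t ≡ 32 (mod 45), i.e. 16·t ≡ 32 − 14 ≡ 18 (mod 45). Since 16^(−1) ≡ 31 (mod 45), t ≡ 31·18 ≡ 18 (mod 45). So x ≡ 14 + 16·18 = 302 (mod 720).
  Combine with x ≡ 2 (mod 13): write x = 302 + 720·t and require 302 + 720·t ≡ 2 (mod 13), i.e. 720·t ≡ 2 − 302 ≡ 12 (mod 13). Since 720^(−1) ≡ 8 (mod 13) (720 ≡ 5 (mod 13)), t ≡ 8·12 ≡ 5 (mod 13). So x ≡ 302 + 720·5 = 3902 (mod 9360).
Unique solution in [0, 9360): x = 3902.

Final answer: x ≡ 3902 (mod 9360); the representative in [0, 9360) is 3902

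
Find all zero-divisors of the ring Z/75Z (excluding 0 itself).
nonzero zero-divisors of Z/75Z = {3, 5, 6, 9, 10, 12, 15, 18, 20, 21, 24, 25, 27, 30, 33, 35, 36, 39, 40, 42, 45, 48, 50, 51, 54, 55, 57, 60, 63, 65, 66, 69, 70, 72}

An element a ∈ Z/75Z (with a ≠ 0) is a zero-divisor iff gcd(a, 75) > 1 (because a is a unit precisely when gcd(a, n) = 1, and in Z/nZ every nonzero, non-unit element is a zero-divisor). Scan a = 1, ..., 74 and keep those with gcd(a, 75) > 1:
  gcd(3, 75) = 3, gcd(5, 75) = 5, gcd(6, 75) = 3, gcd(9, 75) = 3, gcd(10, 75) = 5, gcd(12, 75) = 3, gcd(15, 75) = 15, gcd(18, 75) = 3, gcd(20, 75) = 5, gcd(21, 75) = 3, gcd(24, 75) = 3, gcd(25, 75) = 25, gcd(27, 75) = 3, gcd(30, 75) = 15, gcd(33, 75) = 3, gcd(35, 75) = 5, gcd(36, 75) = 3, gcd(39, 75) = 3, gcd(40, 75) = 5, gcd(42, 75) = 3, gcd(45, 75) = 15, gcd(48, 75) = 3, gcd(50, 75) = 25, gcd(51, 75) = 3, gcd(54, 75) = 3, gcd(55, 75) = 5, gcd(57, 75) = 3, gcd(60, 75) = 15, gcd(63, 75) = 3, gcd(65, 75) = 5, gcd(66, 75) = 3, gcd(69, 75) = 3, gcd(70, 75) = 5, gcd(72, 75) = 3.
All other a ∈ {1, ..., 74} have gcd(a, 75) = 1 and are units. So the nonzero zero-divisors are exactly the 34 values of a appearing in this scan.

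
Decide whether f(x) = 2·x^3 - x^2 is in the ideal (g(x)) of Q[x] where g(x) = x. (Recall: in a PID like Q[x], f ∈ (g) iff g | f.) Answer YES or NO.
YES

In Q[x] the ideal (g) consists of all multiples of g, so f ∈ (g) iff g | f, i.e. iff the remainder of f on division by g is 0. Divide f by g (g is monic, so eliminate the leading term of the running remainder at each step):
  leading term 2·x^3: subtract (2·x^2)·g(x) = 2·x^3, leaving -x^2
  leading term -x^2: subtract (-x)·g(x) = -x^2, leaving 0
The remainder is 0, so f(x) = g(x) · h(x) with h(x) = 2·x^2 - x. Hence g | f, i.e. f ∈ (g).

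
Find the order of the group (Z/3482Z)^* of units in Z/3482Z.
|(Z/3482Z)^*| = 1740

(Z/3482Z)^* consists of the classes a with gcd(a, 3482) = 1, so its order is φ(3482). φ is multiplicative, with φ(p^e) = p^e − p^(e−1). Factorise 3482 = 2 · 1741. Then
  φ(3482) = (2 − 1) · (1741 − 1) = 1 · 1740 = 1740.
Thus |(Z/3482Z)^*| = 1740.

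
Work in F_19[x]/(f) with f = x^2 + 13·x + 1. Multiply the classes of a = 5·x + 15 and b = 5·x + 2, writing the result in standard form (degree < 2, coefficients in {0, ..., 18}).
Multiply as integer polynomials: a · b = 25·x^2 + 85·x + 30. Reducing coefficients mod 19: a · b ≡ 6·x^2 + 9·x + 11. Now divide by f(x) = x^2 + 13·x + 1 in F_19[x], eliminating the leading term at each step:
  leading term 6·x^2: subtract (6)·f(x) = 6·x^2 + 2·x + 6, leaving 7·x + 5 (coefficients mod 19)
The degree is now < 2, so this is the remainder. Hence a · b ≡ 7·x + 5 in F_19[x]/(f).

Final answer: a · b ≡ 7·x + 5 (mod f(x))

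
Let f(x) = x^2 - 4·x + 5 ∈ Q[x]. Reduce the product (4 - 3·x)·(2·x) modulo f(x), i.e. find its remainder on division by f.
First multiply in Q[x] without reducing: a · b = -6·x^2 + 8·x. Now divide by f(x) = x^2 - 4·x + 5, eliminating the leading term at each step:
  leading term -6·x^2: subtract (-6)·f(x) = -6·x^2 + 24·x - 30, leaving 30 - 16·x
The degree is now < 2, so this is the remainder. Hence a · b ≡ 30 - 16·x in Q[x]/(f).

Final answer: a · b ≡ 30 - 16·x (mod f(x))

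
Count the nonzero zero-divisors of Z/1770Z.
In Z/1770Z each nonzero element is either a unit (gcd with 1770 is 1) or a zero-divisor (gcd > 1). The number of units is φ(1770): factorise 1770 = 2 · 3 · 5 · 59, so φ(1770) = (2 − 1) · (3 − 1) · (5 − 1) · (59 − 1) = 1 · 2 · 4 · 58 = 464. The nonzero elements number 1770 − 1 = 1769. Hence the nonzero zero-divisors number 1769 − 464 = 1305.

Final answer: Z/1770Z has 1305 nonzero zero-divisors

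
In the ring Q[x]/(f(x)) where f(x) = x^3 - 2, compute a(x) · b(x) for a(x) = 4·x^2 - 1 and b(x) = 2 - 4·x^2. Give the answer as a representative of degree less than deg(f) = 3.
a · b ≡ 12·x^2 - 32·x - 2 (mod f(x))

First multiply in Q[x] without reducing: a · b = -16·x^4 + 12·x^2 - 2. Now divide by f(x) = x^3 - 2, eliminating the leading term at each step:
  leading term -16·x^4: subtract (-16·x)·f(x) = -16·x^4 + 32·x, leaving 12·x^2 - 32·x - 2
The degree is now < 3, so this is the remainder. Hence a · b ≡ 12·x^2 - 32·x - 2 in Q[x]/(f).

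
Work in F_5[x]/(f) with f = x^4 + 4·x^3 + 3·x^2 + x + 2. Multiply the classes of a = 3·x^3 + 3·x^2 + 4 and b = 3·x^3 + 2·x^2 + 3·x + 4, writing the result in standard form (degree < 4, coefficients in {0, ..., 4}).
a · b ≡ 4·x^3 + 2·x^2 + 2·x + 2 (mod f(x))

Multiply as integer polynomials: a · b = 9·x^6 + 15·x^5 + 15·x^4 + 33·x^3 + 20·x^2 + 12·x + 16. Reducing coefficients mod 5: a · b ≡ 4·x^6 + 3·x^3 + 2·x + 1. Now divide by f(x) = x^4 + 4·x^3 + 3·x^2 + x + 2 in F_5[x], eliminating the leading term at each step:
  leading term 4·x^6: subtract (4·x^2)·f(x) = 4·x^6 + x^5 + 2·x^4 + 4·x^3 + 3·x^2, leaving 4·x^5 + 3·x^4 + 4·x^3 + 2·x^2 + 2·x + 1 (coefficients mod 5)
  leading term 4·x^5: subtract (4·x)·f(x) = 4·x^5 + x^4 + 2·x^3 + 4·x^2 + 3·x, leaving 2·x^4 + 2·x^3 + 3·x^2 + 4·x + 1 (coefficients mod 5)
  leading term 2·x^4: subtract (2)·f(x) = 2·x^4 + 3·x^3 + x^2 + 2·x + 4, leaving 4·x^3 + 2·x^2 + 2·x + 2 (coefficients mod 5)
The degree is now < 4, so this is the remainder. Hence a · b ≡ 4·x^3 + 2·x^2 + 2·x + 2 in F_5[x]/(f).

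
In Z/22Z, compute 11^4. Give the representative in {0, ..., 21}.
Use repeated squaring. Binary(4) = 100. Walk through the bits of the exponent 4 left-to-right: at each bit after the leading one, square the running value, then multiply by 11 if the bit is 1 (always reducing mod 22):
  bit 1 = 1 (leading): start with 11.
  bit 2 = 0: square 11^2 = 121 ≡ 11 (mod 22).
  bit 3 = 0: square 11^2 = 121 ≡ 11 (mod 22).
Final value: 11^4 ≡ 11 (mod 22).

Final answer: 11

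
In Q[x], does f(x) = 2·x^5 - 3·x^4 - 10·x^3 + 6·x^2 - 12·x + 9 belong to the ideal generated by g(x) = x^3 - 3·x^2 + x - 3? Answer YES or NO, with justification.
In Q[x] the ideal (g) consists of all multiples of g, so f ∈ (g) iff g | f, i.e. iff the remainder of f on division by g is 0. Divide f by g (g is monic, so eliminate the leading term of the running remainder at each step):
  leading term 2·x^5: subtract (2·x^2)·g(x) = 2·x^5 - 6·x^4 + 2·x^3 - 6·x^2, leaving 3·x^4 - 12·x^3 + 12·x^2 - 12·x + 9
  leading term 3·x^4: subtract (3·x)·g(x) = 3·x^4 - 9·x^3 + 3·x^2 - 9·x, leaving -3·x^3 + 9·x^2 - 3·x + 9
  leading term -3·x^3: subtract (-3)·g(x) = -3·x^3 + 9·x^2 - 3·x + 9, leaving 0
The remainder is 0, so f(x) = g(x) · h(x) with h(x) = 2·x^2 + 3·x - 3. Hence g | f, i.e. f ∈ (g).

Final answer: YES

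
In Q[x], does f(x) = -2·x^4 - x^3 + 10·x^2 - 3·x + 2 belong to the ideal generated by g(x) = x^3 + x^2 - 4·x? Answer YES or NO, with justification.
In Q[x] the ideal (g) consists of all multiples of g, so f ∈ (g) iff g | f, i.e. iff the remainder of f on division by g is 0. Divide f by g (g is monic, so eliminate the leading term of the running remainder at each step):
  leading term -2·x^4: subtract (-2·x)·g(x) = -2·x^4 - 2·x^3 + 8·x^2, leaving x^3 + 2·x^2 - 3·x + 2
  leading term x^3: subtract (1)·g(x) = x^3 + x^2 - 4·x, leaving x^2 + x + 2
The remainder r(x) = x^2 + x + 2 ≠ 0 (and deg r < deg g), so g ∤ f, i.e. f ∉ (g).

Final answer: NO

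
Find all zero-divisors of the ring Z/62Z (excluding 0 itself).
nonzero zero-divisors of Z/62Z = {2, 4, 6, 8, 10, 12, 14, 16, 18, 20, 22, 24, 26, 28, 30, 31, 32, 34, 36, 38, 40, 42, 44, 46, 48, 50, 52, 54, 56, 58, 60}

An element a ∈ Z/62Z (with a ≠ 0) is a zero-divisor iff gcd(a, 62) > 1 (because a is a unit precisely when gcd(a, n) = 1, and in Z/nZ every nonzero, non-unit element is a zero-divisor). Scan a = 1, ..., 61 and keep those with gcd(a, 62) > 1:
  gcd(2, 62) = 2, gcd(4, 62) = 2, gcd(6, 62) = 2, gcd(8, 62) = 2, gcd(10, 62) = 2, gcd(12, 62) = 2, gcd(14, 62) = 2, gcd(16, 62) = 2, gcd(18, 62) = 2, gcd(20, 62) = 2, gcd(22, 62) = 2, gcd(24, 62) = 2, gcd(26, 62) = 2, gcd(28, 62) = 2, gcd(30, 62) = 2, gcd(31, 62) = 31, gcd(32, 62) = 2, gcd(34, 62) = 2, gcd(36, 62) = 2, gcd(38, 62) = 2, gcd(40, 62) = 2, gcd(42, 62) = 2, gcd(44, 62) = 2, gcd(46, 62) = 2, gcd(48, 62) = 2, gcd(50, 62) = 2, gcd(52, 62) = 2, gcd(54, 62) = 2, gcd(56, 62) = 2, gcd(58, 62) = 2, gcd(60, 62) = 2.
All other a ∈ {1, ..., 61} have gcd(a, 62) = 1 and are units. So the nonzero zero-divisors are exactly the 31 values of a appearing in this scan.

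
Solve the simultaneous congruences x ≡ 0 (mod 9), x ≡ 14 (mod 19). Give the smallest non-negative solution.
x ≡ 90 (mod 171); the representative in [0, 171) is 90

The moduli 9, 19 are pairwise coprime, so by the CRT there is a unique solution mod 9·19 = 171.
Solve by successive substitution. Start with x ≡ 0 (mod 9).
  Combine with x ≡ 14 (mod 19): write x = 9·t and require 9·t ≡ 14 (mod 19). Since 9^(−1) ≡ 17 (mod 19), t ≡ 17·14 ≡ 10 (mod 19). So x ≡ 9·10 = 90 (mod 171).
Unique solution in [0, 171): x = 90.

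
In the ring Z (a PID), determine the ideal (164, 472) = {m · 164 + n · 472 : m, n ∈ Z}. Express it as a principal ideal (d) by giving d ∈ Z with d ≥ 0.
(164, 472) = (4); d = 4

In the PID Z, (a, b) is generated by gcd(a, b). Compute gcd(472, 164) with the extended Euclidean algorithm, tracking rows (r, s, t) with s·472 + t·164 = r:
  row A: (472, 1, 0)   [1·472 + 0·164 = 472]
  row B: (164, 0, 1)   [0·472 + 1·164 = 164]
  472 = 2·164 + 144   → row C = row A − 2·row B = (144, 1, −2)   [check: 1·472 − 2·164 = 144]
  164 = 1·144 + 20   → row D = row B − 1·row C = (20, −1, 3)   [check: −1·472 + 3·164 = 20]
  144 = 7·20 + 4   → row E = row C − 7·row D = (4, 8, −23)   [check: 8·472 − 23·164 = 4]
  20 = 5·4 + 0   → remainder 0, stop. gcd = 4 (last nonzero row E).
So gcd(164, 472) = 4, with Bézout identity 8·472 − 23·164 = 4. Containment (⊇): the Bézout identity exhibits 4 as an element of (164, 472), giving (4) ⊆ (164, 472). Containment (⊆): since 4 | 164 and 4 | 472 (164 = 4·41, 472 = 4·118), every Z-linear combination of 164 and 472 is divisible by 4, so (164, 472) ⊆ (4). Therefore (164, 472) = (4), d = 4.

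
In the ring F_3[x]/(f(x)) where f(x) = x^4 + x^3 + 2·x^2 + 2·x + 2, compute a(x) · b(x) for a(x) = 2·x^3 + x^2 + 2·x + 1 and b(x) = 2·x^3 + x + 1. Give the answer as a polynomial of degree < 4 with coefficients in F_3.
Multiply as integer polynomials: a · b = 4·x^6 + 2·x^5 + 6·x^4 + 5·x^3 + 3·x^2 + 3·x + 1. Reducing coefficients mod 3: a · b ≡ x^6 + 2·x^5 + 2·x^3 + 1. Now divide by f(x) = x^4 + x^3 + 2·x^2 + 2·x + 2 in F_3[x], eliminating the leading term at each step:
  leading term x^6: subtract (x^2)·f(x) = x^6 + x^5 + 2·x^4 + 2·x^3 + 2·x^2, leaving x^5 + x^4 + x^2 + 1 (coefficients mod 3)
  leading term x^5: subtract (x)·f(x) = x^5 + x^4 + 2·x^3 + 2·x^2 + 2·x, leaving x^3 + 2·x^2 + x + 1 (coefficients mod 3)
The degree is now < 4, so this is the remainder. Hence a · b ≡ x^3 + 2·x^2 + x + 1 in F_3[x]/(f).

Final answer: a · b ≡ x^3 + 2·x^2 + x + 1 (mod f(x))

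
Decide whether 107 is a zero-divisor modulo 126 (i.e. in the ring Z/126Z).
NO

gcd(107, 126) = 1, so 107 is a unit in Z/126Z (it has a multiplicative inverse). A unit cannot be a zero-divisor: if 107·b ≡ 0 then multiplying both sides by 107^(−1) gives b ≡ 0. So 107 is not a zero-divisor.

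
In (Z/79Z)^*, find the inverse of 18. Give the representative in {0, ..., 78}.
18^(−1) ≡ 22 (mod 79)

Apply the extended Euclidean algorithm to (79, 18), tracking rows (r, s, t) with s·79 + t·18 = r. Each division r_prev = q·r_cur + r_new produces the new row as (previous row) − q·(current row):
  row A: (79, 1, 0)   [1·79 + 0·18 = 79]
  row B: (18, 0, 1)   [0·79 + 1·18 = 18]
  79 = 4·18 + 7   → row C = row A − 4·row B = (7, 1, −4)   [check: 1·79 − 4·18 = 7]
  18 = 2·7 + 4   → row D = row B − 2·row C = (4, −2, 9)   [check: −2·79 + 9·18 = 4]
  7 = 1·4 + 3   → row E = row C − 1·row D = (3, 3, −13)   [check: 3·79 − 13·18 = 3]
  4 = 1·3 + 1   → row F = row D − 1·row E = (1, −5, 22)   [check: −5·79 + 22·18 = 1]
  3 = 3·1 + 0   → remainder 0, stop. gcd = 1 (last nonzero row F).
The gcd is 1, so 18 is invertible mod 79. The last nonzero row gives −5·79 + 22·18 = 1, so t = 22. So 18^(−1) ≡ 22 (mod 79). Verify: 18 · 22 = 396 ≡ 1 (mod 79). ✓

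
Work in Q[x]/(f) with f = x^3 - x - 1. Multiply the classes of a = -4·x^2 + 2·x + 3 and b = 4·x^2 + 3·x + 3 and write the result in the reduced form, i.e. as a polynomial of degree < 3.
a · b ≡ -10·x^2 - 5·x + 5 (mod f(x))

First multiply in Q[x] without reducing: a · b = -16·x^4 - 4·x^3 + 6·x^2 + 15·x + 9. Now divide by f(x) = x^3 - x - 1, eliminating the leading term at each step:
  leading term -16·x^4: subtract (-16·x)·f(x) = -16·x^4 + 16·x^2 + 16·x, leaving -4·x^3 - 10·x^2 - x + 9
  leading term -4·x^3: subtract (-4)·f(x) = -4·x^3 + 4·x + 4, leaving -10·x^2 - 5·x + 5
The degree is now < 3, so this is the remainder. Hence a · b ≡ -10·x^2 - 5·x + 5 in Q[x]/(f).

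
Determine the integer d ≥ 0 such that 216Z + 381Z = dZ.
(216, 381) = (3); d = 3

In the PID Z, (a, b) is generated by gcd(a, b). Compute gcd(381, 216) with the extended Euclidean algorithm, tracking rows (r, s, t) with s·381 + t·216 = r:
  row A: (381, 1, 0)   [1·381 + 0·216 = 381]
  row B: (216, 0, 1)   [0·381 + 1·216 = 216]
  381 = 1·216 + 165   → row C = row A − 1·row B = (165, 1, −1)   [check: 1·381 − 1·216 = 165]
  216 = 1·165 + 51   → row D = row B − 1·row C = (51, −1, 2)   [check: −1·381 + 2·216 = 51]
  165 = 3·51 + 12   → row E = row C − 3·row D = (12, 4, −7)   [check: 4·381 − 7·216 = 12]
  51 = 4·12 + 3   → row F = row D − 4·row E = (3, −17, 30)   [check: −17·381 + 30·216 = 3]
  12 = 4·3 + 0   → remainder 0, stop. gcd = 3 (last nonzero row F).
So gcd(216, 381) = 3, with Bézout identity −17·381 + 30·216 = 3. Containment (⊇): the Bézout identity exhibits 3 as an element of (216, 381), giving (3) ⊆ (216, 381). Containment (⊆): since 3 | 216 and 3 | 381 (216 = 3·72, 381 = 3·127), every Z-linear combination of 216 and 381 is divisible by 3, so (216, 381) ⊆ (3). Therefore (216, 381) = (3), d = 3.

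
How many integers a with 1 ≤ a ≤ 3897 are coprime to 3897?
The number of a ∈ {1, ..., 3897} with gcd(a, 3897) = 1 is by definition Euler's totient φ(3897). φ is multiplicative, with φ(p^e) = p^e − p^(e−1). Factorise 3897 = 3^2 · 433. Then
  φ(3897) = (3^2 − 3^1) · (433 − 1) = 6 · 432 = 2592.
So there are 2592 such integers.

Final answer: 2592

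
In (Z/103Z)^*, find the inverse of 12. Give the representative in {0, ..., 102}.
Apply the extended Euclidean algorithm to (103, 12), tracking rows (r, s, t) with s·103 + t·12 = r. Each division r_prev = q·r_cur + r_new produces the new row as (previous row) − q·(current row):
  row A: (103, 1, 0)   [1·103 + 0·12 = 103]
  row B: (12, 0, 1)   [0·103 + 1·12 = 12]
  103 = 8·12 + 7   → row C = row A − 8·row B = (7, 1, −8)   [check: 1·103 − 8·12 = 7]
  12 = 1·7 + 5   → row D = row B − 1·row C = (5, −1, 9)   [check: −1·103 + 9·12 = 5]
  7 = 1·5 + 2   → row E = row C − 1·row D = (2, 2, −17)   [check: 2·103 − 17·12 = 2]
  5 = 2·2 + 1   → row F = row D − 2·row E = (1, −5, 43)   [check: −5·103 + 43·12 = 1]
  2 = 2·1 + 0   → remainder 0, stop. gcd = 1 (last nonzero row F).
The gcd is 1, so 12 is invertible mod 103. The last nonzero row gives −5·103 + 43·12 = 1, so t = 43. So 12^(−1) ≡ 43 (mod 103). Verify: 12 · 43 = 516 ≡ 1 (mod 103). ✓

Final answer: 12^(−1) ≡ 43 (mod 103)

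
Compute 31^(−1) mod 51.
Apply the extended Euclidean algorithm to (51, 31), tracking rows (r, s, t) with s·51 + t·31 = r. Each division r_prev = q·r_cur + r_new produces the new row as (previous row) − q·(current row):
  row A: (51, 1, 0)   [1·51 + 0·31 = 51]
  row B: (31, 0, 1)   [0·51 + 1·31 = 31]
  51 = 1·31 + 20   → row C = row A − 1·row B = (20, 1, −1)   [check: 1·51 − 1·31 = 20]
  31 = 1·20 + 11   → row D = row B − 1·row C = (11, −1, 2)   [check: −1·51 + 2·31 = 11]
  20 = 1·11 + 9   → row E = row C − 1·row D = (9, 2, −3)   [check: 2·51 − 3·31 = 9]
  11 = 1·9 + 2   → row F = row D − 1·row E = (2, −3, 5)   [check: −3·51 + 5·31 = 2]
  9 = 4·2 + 1   → row G = row E − 4·row F = (1, 14, −23)   [check: 14·51 − 23·31 = 1]
  2 = 2·1 + 0   → remainder 0, stop. gcd = 1 (last nonzero row G).
The gcd is 1, so 31 is invertible mod 51. The last nonzero row gives 14·51 − 23·31 = 1, so t = −23. So 31^(−1) ≡ −23 ≡ 28 (mod 51). Verify: 31 · 28 = 868 ≡ 1 (mod 51). ✓

Final answer: 31^(−1) ≡ 28 (mod 51)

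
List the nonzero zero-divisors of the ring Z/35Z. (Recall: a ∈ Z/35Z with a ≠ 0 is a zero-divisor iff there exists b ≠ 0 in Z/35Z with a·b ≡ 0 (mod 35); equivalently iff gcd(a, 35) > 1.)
nonzero zero-divisors of Z/35Z = {5, 7, 10, 14, 15, 20, 21, 25, 28, 30}

An element a ∈ Z/35Z (with a ≠ 0) is a zero-divisor iff gcd(a, 35) > 1 (because a is a unit precisely when gcd(a, n) = 1, and in Z/nZ every nonzero, non-unit element is a zero-divisor). Scan a = 1, ..., 34 and keep those with gcd(a, 35) > 1:
  gcd(5, 35) = 5, gcd(7, 35) = 7, gcd(10, 35) = 5, gcd(14, 35) = 7, gcd(15, 35) = 5, gcd(20, 35) = 5, gcd(21, 35) = 7, gcd(25, 35) = 5, gcd(28, 35) = 7, gcd(30, 35) = 5.
All other a ∈ {1, ..., 34} have gcd(a, 35) = 1 and are units. So the nonzero zero-divisors are exactly the 10 values of a appearing in this scan.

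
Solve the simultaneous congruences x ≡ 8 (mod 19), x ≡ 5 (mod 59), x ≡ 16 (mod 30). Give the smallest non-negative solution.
The moduli 19, 59, 30 are pairwise coprime, so by the CRT there is a unique solution mod 19·59·30 = 33630.
Solve by successive substitution. Start with x ≡ 8 (mod 19).
  Combine with x ≡ 5 (mod 59): write x = 8 + 19·t and require 8 + 19·t ≡ 5 (mod 59), i.e. 19·t ≡ 5 − 8 ≡ 56 (mod 59). Since 19^(−1) ≡ 28 (mod 59), t ≡ 28·56 ≡ 34 (mod 59). So x ≡ 8 + 19·34 = 654 (mod 1121).
  Combine with x ≡ 16 (mod 30): write x = 654 + 1121·t and require 654 + 1121·t ≡ 16 (mod 30), i.e. 1121·t ≡ 16 − 654 ≡ 22 (mod 30). Since 1121^(−1) ≡ 11 (mod 30) (1121 ≡ 11 (mod 30)), t ≡ 11·22 ≡ 2 (mod 30). So x ≡ 654 + 1121·2 = 2896 (mod 33630).
Unique solution in [0, 33630): x = 2896.

Final answer: x ≡ 2896 (mod 33630); the representative in [0, 33630) is 2896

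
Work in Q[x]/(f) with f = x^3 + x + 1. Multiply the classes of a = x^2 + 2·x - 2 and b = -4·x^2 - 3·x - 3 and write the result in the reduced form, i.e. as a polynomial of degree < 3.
First multiply in Q[x] without reducing: a · b = -4·x^4 - 11·x^3 - x^2 + 6. Now divide by f(x) = x^3 + x + 1, eliminating the leading term at each step:
  leading term -4·x^4: subtract (-4·x)·f(x) = -4·x^4 - 4·x^2 - 4·x, leaving -11·x^3 + 3·x^2 + 4·x + 6
  leading term -11·x^3: subtract (-11)·f(x) = -11·x^3 - 11·x - 11, leaving 3·x^2 + 15·x + 17
The degree is now < 3, so this is the remainder. Hence a · b ≡ 3·x^2 + 15·x + 17 in Q[x]/(f).

Final answer: a · b ≡ 3·x^2 + 15·x + 17 (mod f(x))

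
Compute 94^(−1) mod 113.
Apply the extended Euclidean algorithm to (113, 94), tracking rows (r, s, t) with s·113 + t·94 = r. Each division r_prev = q·r_cur + r_new produces the new row as (previous row) − q·(current row):
  row A: (113, 1, 0)   [1·113 + 0·94 = 113]
  row B: (94, 0, 1)   [0·113 + 1·94 = 94]
  113 = 1·94 + 19   → row C = row A − 1·row B = (19, 1, −1)   [check: 1·113 − 1·94 = 19]
  94 = 4·19 + 18   → row D = row B − 4·row C = (18, −4, 5)   [check: −4·113 + 5·94 = 18]
  19 = 1·18 + 1   → row E = row C − 1·row D = (1, 5, −6)   [check: 5·113 − 6·94 = 1]
  18 = 18·1 + 0   → remainder 0, stop. gcd = 1 (last nonzero row E).
The gcd is 1, so 94 is invertible mod 113. The last nonzero row gives 5·113 − 6·94 = 1, so t = −6. So 94^(−1) ≡ −6 ≡ 107 (mod 113). Verify: 94 · 107 = 10058 ≡ 1 (mod 113). ✓

Final answer: 94^(−1) ≡ 107 (mod 113)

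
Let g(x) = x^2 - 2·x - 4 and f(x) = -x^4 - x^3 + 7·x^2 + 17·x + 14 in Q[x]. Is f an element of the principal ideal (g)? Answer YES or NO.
In Q[x] the ideal (g) consists of all multiples of g, so f ∈ (g) iff g | f, i.e. iff the remainder of f on division by g is 0. Divide f by g (g is monic, so eliminate the leading term of the running remainder at each step):
  leading term -x^4: subtract (-x^2)·g(x) = -x^4 + 2·x^3 + 4·x^2, leaving -3·x^3 + 3·x^2 + 17·x + 14
  leading term -3·x^3: subtract (-3·x)·g(x) = -3·x^3 + 6·x^2 + 12·x, leaving -3·x^2 + 5·x + 14
  leading term -3·x^2: subtract (-3)·g(x) = -3·x^2 + 6·x + 12, leaving 2 - x
The remainder r(x) = 2 - x ≠ 0 (and deg r < deg g), so g ∤ f, i.e. f ∉ (g).

Final answer: NO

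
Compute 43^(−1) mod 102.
Apply the extended Euclidean algorithm to (102, 43), tracking rows (r, s, t) with s·102 + t·43 = r. Each division r_prev = q·r_cur + r_new produces the new row as (previous row) − q·(current row):
  row A: (102, 1, 0)   [1·102 + 0·43 = 102]
  row B: (43, 0, 1)   [0·102 + 1·43 = 43]
  102 = 2·43 + 16   → row C = row A − 2·row B = (16, 1, −2)   [check: 1·102 − 2·43 = 16]
  43 = 2·16 + 11   → row D = row B − 2·row C = (11, −2, 5)   [check: −2·102 + 5·43 = 11]
  16 = 1·11 + 5   → row E = row C − 1·row D = (5, 3, −7)   [check: 3·102 − 7·43 = 5]
  11 = 2·5 + 1   → row F = row D − 2·row E = (1, −8, 19)   [check: −8·102 + 19·43 = 1]
  5 = 5·1 + 0   → remainder 0, stop. gcd = 1 (last nonzero row F).
The gcd is 1, so 43 is invertible mod 102. The last nonzero row gives −8·102 + 19·43 = 1, so t = 19. So 43^(−1) ≡ 19 (mod 102). Verify: 43 · 19 = 817 ≡ 1 (mod 102). ✓

Final answer: 43^(−1) ≡ 19 (mod 102)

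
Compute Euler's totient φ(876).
φ is multiplicative, with φ(p^e) = p^e − p^(e−1). Factorise 876 = 2^2 · 3 · 73. Then
  φ(876) = (2^2 − 2^1) · (3 − 1) · (73 − 1) = 2 · 2 · 72 = 288.

Final answer: φ(876) = 288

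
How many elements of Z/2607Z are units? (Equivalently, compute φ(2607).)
An element a ∈ Z/2607Z is a unit iff gcd(a, 2607) = 1, so the number of units is φ(2607). φ is multiplicative, with φ(p^e) = p^e − p^(e−1). Factorise 2607 = 3 · 11 · 79. Then
  φ(2607) = (3 − 1) · (11 − 1) · (79 − 1) = 2 · 10 · 78 = 1560.

Final answer: Z/2607Z has φ(2607) = 1560 units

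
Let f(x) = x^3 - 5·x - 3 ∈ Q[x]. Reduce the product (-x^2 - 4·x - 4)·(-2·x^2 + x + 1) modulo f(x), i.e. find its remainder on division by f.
a · b ≡ 13·x^2 + 33·x + 17 (mod f(x))

First multiply in Q[x] without reducing: a · b = 2·x^4 + 7·x^3 + 3·x^2 - 8·x - 4. Now divide by f(x) = x^3 - 5·x - 3, eliminating the leading term at each step:
  leading term 2·x^4: subtract (2·x)·f(x) = 2·x^4 - 10·x^2 - 6·x, leaving 7·x^3 + 13·x^2 - 2·x - 4
  leading term 7·x^3: subtract (7)·f(x) = 7·x^3 - 35·x - 21, leaving 13·x^2 + 33·x + 17
The degree is now < 3, so this is the remainder. Hence a · b ≡ 13·x^2 + 33·x + 17 in Q[x]/(f).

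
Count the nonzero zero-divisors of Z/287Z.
Z/287Z has 46 nonzero zero-divisors

In Z/287Z each nonzero element is either a unit (gcd with 287 is 1) or a zero-divisor (gcd > 1). The number of units is φ(287): factorise 287 = 7 · 41, so φ(287) = (7 − 1) · (41 − 1) = 6 · 40 = 240. The nonzero elements number 287 − 1 = 286. Hence the nonzero zero-divisors number 286 − 240 = 46.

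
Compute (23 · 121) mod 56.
39

Reduce the factors first: 121 ≡ 9 (mod 56), so 23 · 121 ≡ 23 · 9 (mod 56). 23 · 9 = 207. Dividing by 56: 207 = 3·56 + 39. So (23 · 121) mod 56 = 39.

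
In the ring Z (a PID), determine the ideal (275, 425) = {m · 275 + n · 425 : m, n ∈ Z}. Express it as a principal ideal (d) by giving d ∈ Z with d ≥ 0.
(275, 425) = (25); d = 25

In the PID Z, (a, b) is generated by gcd(a, b). Compute gcd(425, 275) with the extended Euclidean algorithm, tracking rows (r, s, t) with s·425 + t·275 = r:
  row A: (425, 1, 0)   [1·425 + 0·275 = 425]
  row B: (275, 0, 1)   [0·425 + 1·275 = 275]
  425 = 1·275 + 150   → row C = row A − 1·row B = (150, 1, −1)   [check: 1·425 − 1·275 = 150]
  275 = 1·150 + 125   → row D = row B − 1·row C = (125, −1, 2)   [check: −1·425 + 2·275 = 125]
  150 = 1·125 + 25   → row E = row C − 1·row D = (25, 2, −3)   [check: 2·425 − 3·275 = 25]
  125 = 5·25 + 0   → remainder 0, stop. gcd = 25 (last nonzero row E).
So gcd(275, 425) = 25, with Bézout identity 2·425 − 3·275 = 25. Containment (⊇): the Bézout identity exhibits 25 as an element of (275, 425), giving (25) ⊆ (275, 425). Containment (⊆): since 25 | 275 and 25 | 425 (275 = 25·11, 425 = 25·17), every Z-linear combination of 275 and 425 is divisible by 25, so (275, 425) ⊆ (25). Therefore (275, 425) = (25), d = 25.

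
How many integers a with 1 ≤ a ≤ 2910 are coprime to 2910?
The number of a ∈ {1, ..., 2910} with gcd(a, 2910) = 1 is by definition Euler's totient φ(2910). φ is multiplicative, with φ(p^e) = p^e − p^(e−1). Factorise 2910 = 2 · 3 · 5 · 97. Then
  φ(2910) = (2 − 1) · (3 − 1) · (5 − 1) · (97 − 1) = 1 · 2 · 4 · 96 = 768.
So there are 768 such integers.

Final answer: 768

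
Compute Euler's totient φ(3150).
φ is multiplicative, with φ(p^e) = p^e − p^(e−1). Factorise 3150 = 2 · 3^2 · 5^2 · 7. Then
  φ(3150) = (2 − 1) · (3^2 − 3^1) · (5^2 − 5^1) · (7 − 1) = 1 · 6 · 20 · 6 = 720.

Final answer: φ(3150) = 720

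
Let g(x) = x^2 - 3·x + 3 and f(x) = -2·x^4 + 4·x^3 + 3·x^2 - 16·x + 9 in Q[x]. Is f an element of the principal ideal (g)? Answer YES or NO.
In Q[x] the ideal (g) consists of all multiples of g, so f ∈ (g) iff g | f, i.e. iff the remainder of f on division by g is 0. Divide f by g (g is monic, so eliminate the leading term of the running remainder at each step):
  leading term -2·x^4: subtract (-2·x^2)·g(x) = -2·x^4 + 6·x^3 - 6·x^2, leaving -2·x^3 + 9·x^2 - 16·x + 9
  leading term -2·x^3: subtract (-2·x)·g(x) = -2·x^3 + 6·x^2 - 6·x, leaving 3·x^2 - 10·x + 9
  leading term 3·x^2: subtract (3)·g(x) = 3·x^2 - 9·x + 9, leaving -x
The remainder r(x) = -x ≠ 0 (and deg r < deg g), so g ∤ f, i.e. f ∉ (g).

Final answer: NO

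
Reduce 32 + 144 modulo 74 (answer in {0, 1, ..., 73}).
28

Reduce the summands first: 144 ≡ 70 (mod 74), so 32 + 144 ≡ 32 + 70 (mod 74). 32 + 70 = 102; 102 = 1·74 + 28, so (32 + 144) mod 74 = 28.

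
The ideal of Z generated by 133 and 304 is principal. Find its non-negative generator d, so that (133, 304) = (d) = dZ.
In the PID Z, (a, b) is generated by gcd(a, b). Compute gcd(304, 133) with the extended Euclidean algorithm, tracking rows (r, s, t) with s·304 + t·133 = r:
  row A: (304, 1, 0)   [1·304 + 0·133 = 304]
  row B: (133, 0, 1)   [0·304 + 1·133 = 133]
  304 = 2·133 + 38   → row C = row A − 2·row B = (38, 1, −2)   [check: 1·304 − 2·133 = 38]
  133 = 3·38 + 19   → row D = row B − 3·row C = (19, −3, 7)   [check: −3·304 + 7·133 = 19]
  38 = 2·19 + 0   → remainder 0, stop. gcd = 19 (last nonzero row D).
So gcd(133, 304) = 19, with Bézout identity −3·304 + 7·133 = 19. Containment (⊇): the Bézout identity exhibits 19 as an element of (133, 304), giving (19) ⊆ (133, 304). Containment (⊆): since 19 | 133 and 19 | 304 (133 = 19·7, 304 = 19·16), every Z-linear combination of 133 and 304 is divisible by 19, so (133, 304) ⊆ (19). Therefore (133, 304) = (19), d = 19.

Final answer: (133, 304) = (19); d = 19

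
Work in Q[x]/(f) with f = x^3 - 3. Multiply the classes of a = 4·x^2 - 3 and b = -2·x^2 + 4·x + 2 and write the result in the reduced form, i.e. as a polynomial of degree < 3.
a · b ≡ 14·x^2 - 36·x + 42 (mod f(x))

First multiply in Q[x] without reducing: a · b = -8·x^4 + 16·x^3 + 14·x^2 - 12·x - 6. Now divide by f(x) = x^3 - 3, eliminating the leading term at each step:
  leading term -8·x^4: subtract (-8·x)·f(x) = -8·x^4 + 24·x, leaving 16·x^3 + 14·x^2 - 36·x - 6
  leading term 16·x^3: subtract (16)·f(x) = 16·x^3 - 48, leaving 14·x^2 - 36·x + 42
The degree is now < 3, so this is the remainder. Hence a · b ≡ 14·x^2 - 36·x + 42 in Q[x]/(f).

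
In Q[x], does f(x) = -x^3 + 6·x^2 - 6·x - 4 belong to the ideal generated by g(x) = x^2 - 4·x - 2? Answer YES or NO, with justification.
YES

In Q[x] the ideal (g) consists of all multiples of g, so f ∈ (g) iff g | f, i.e. iff the remainder of f on division by g is 0. Divide f by g (g is monic, so eliminate the leading term of the running remainder at each step):
  leading term -x^3: subtract (-x)·g(x) = -x^3 + 4·x^2 + 2·x, leaving 2·x^2 - 8·x - 4
  leading term 2·x^2: subtract (2)·g(x) = 2·x^2 - 8·x - 4, leaving 0
The remainder is 0, so f(x) = g(x) · h(x) with h(x) = 2 - x. Hence g | f, i.e. f ∈ (g).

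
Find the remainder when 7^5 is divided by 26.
Use repeated squaring. Binary(5) = 101. Walk through the bits of the exponent 5 left-to-right: at each bit after the leading one, square the running value, then multiply by 7 if the bit is 1 (always reducing mod 26):
  bit 1 = 1 (leading): start with 7.
  bit 2 = 0: square 7^2 = 49 ≡ 23 (mod 26).
  bit 3 = 1: square 23^2 = 529 ≡ 9; bit is 1, so multiply 9·7 = 63 ≡ 11 (mod 26).
Final value: 7^5 ≡ 11 (mod 26).

Final answer: 11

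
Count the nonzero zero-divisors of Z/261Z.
Z/261Z has 92 nonzero zero-divisors

In Z/261Z each nonzero element is either a unit (gcd with 261 is 1) or a zero-divisor (gcd > 1). The number of units is φ(261): factorise 261 = 3^2 · 29, so φ(261) = (3^2 − 3^1) · (29 − 1) = 6 · 28 = 168. The nonzero elements number 261 − 1 = 260. Hence the nonzero zero-divisors number 260 − 168 = 92.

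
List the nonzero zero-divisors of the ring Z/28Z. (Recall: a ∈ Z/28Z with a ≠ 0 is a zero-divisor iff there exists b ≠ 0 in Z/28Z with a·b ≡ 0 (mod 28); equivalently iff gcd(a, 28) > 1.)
An element a ∈ Z/28Z (with a ≠ 0) is a zero-divisor iff gcd(a, 28) > 1 (because a is a unit precisely when gcd(a, n) = 1, and in Z/nZ every nonzero, non-unit element is a zero-divisor). Scan a = 1, ..., 27 and keep those with gcd(a, 28) > 1:
  gcd(2, 28) = 2, gcd(4, 28) = 4, gcd(6, 28) = 2, gcd(7, 28) = 7, gcd(8, 28) = 4, gcd(10, 28) = 2, gcd(12, 28) = 4, gcd(14, 28) = 14, gcd(16, 28) = 4, gcd(18, 28) = 2, gcd(20, 28) = 4, gcd(21, 28) = 7, gcd(22, 28) = 2, gcd(24, 28) = 4, gcd(26, 28) = 2.
All other a ∈ {1, ..., 27} have gcd(a, 28) = 1 and are units. So the nonzero zero-divisors are exactly the 15 values of a appearing in this scan.

Final answer: nonzero zero-divisors of Z/28Z = {2, 4, 6, 7, 8, 10, 12, 14, 16, 18, 20, 21, 22, 24, 26}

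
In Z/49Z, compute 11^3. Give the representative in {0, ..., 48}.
8

Use repeated squaring. Binary(3) = 11. Walk through the bits of the exponent 3 left-to-right: at each bit after the leading one, square the running value, then multiply by 11 if the bit is 1 (always reducing mod 49):
  bit 1 = 1 (leading): start with 11.
  bit 2 = 1: square 11^2 = 121 ≡ 23; bit is 1, so multiply 23·11 = 253 ≡ 8 (mod 49).
Final value: 11^3 ≡ 8 (mod 49).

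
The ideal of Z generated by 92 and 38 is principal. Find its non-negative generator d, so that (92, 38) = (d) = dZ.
In the PID Z, (a, b) is generated by gcd(a, b). Compute gcd(92, 38) with the extended Euclidean algorithm, tracking rows (r, s, t) with s·92 + t·38 = r:
  row A: (92, 1, 0)   [1·92 + 0·38 = 92]
  row B: (38, 0, 1)   [0·92 + 1·38 = 38]
  92 = 2·38 + 16   → row C = row A − 2·row B = (16, 1, −2)   [check: 1·92 − 2·38 = 16]
  38 = 2·16 + 6   → row D = row B − 2·row C = (6, −2, 5)   [check: −2·92 + 5·38 = 6]
  16 = 2·6 + 4   → row E = row C − 2·row D = (4, 5, −12)   [check: 5·92 − 12·38 = 4]
  6 = 1·4 + 2   → row F = row D − 1·row E = (2, −7, 17)   [check: −7·92 + 17·38 = 2]
  4 = 2·2 + 0   → remainder 0, stop. gcd = 2 (last nonzero row F).
So gcd(92, 38) = 2, with Bézout identity −7·92 + 17·38 = 2. Containment (⊇): the Bézout identity exhibits 2 as an element of (92, 38), giving (2) ⊆ (92, 38). Containment (⊆): since 2 | 92 and 2 | 38 (92 = 2·46, 38 = 2·19), every Z-linear combination of 92 and 38 is divisible by 2, so (92, 38) ⊆ (2). Therefore (92, 38) = (2), d = 2.

Final answer: (92, 38) = (2); d = 2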